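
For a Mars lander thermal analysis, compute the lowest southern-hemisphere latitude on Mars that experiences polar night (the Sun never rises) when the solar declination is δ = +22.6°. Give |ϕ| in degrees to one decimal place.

|ϕ| = 67.4°

Polar night requires cos h₀ = −tan ϕ tan δ ≥ 1, i.e. tan ϕ tan δ ≤ −1.
The boundary is |tan ϕ| · |tan δ| = 1, so |ϕ| = 90° − |δ| = 90° − 22.6° = 67.4° in the southern hemisphere.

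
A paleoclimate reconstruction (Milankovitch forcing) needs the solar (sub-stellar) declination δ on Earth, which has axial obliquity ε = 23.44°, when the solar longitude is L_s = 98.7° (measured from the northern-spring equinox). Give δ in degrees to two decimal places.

sin δ = sin ε · sin L_s = sin 23.44° × sin 98.7° = 0.393212.
δ = arcsin(0.393212) = +23.15°.

δ = +23.15°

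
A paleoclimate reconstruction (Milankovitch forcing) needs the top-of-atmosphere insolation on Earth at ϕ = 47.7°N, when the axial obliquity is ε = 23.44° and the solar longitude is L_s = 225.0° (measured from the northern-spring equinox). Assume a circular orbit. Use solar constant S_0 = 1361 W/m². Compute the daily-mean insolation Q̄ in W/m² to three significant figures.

Solar declination: sin δ = sin ε · sin L_s = sin 23.44° × sin 225.0° = -0.28128, so δ = -16.337°.
cos h₀ = −tan(+47.7°) tan(-16.337°) = 0.3221, h₀ = 1.2428 rad.
Bracket: h₀ sin ϕ sin δ + cos ϕ cos δ sin h₀ = 1.2428×0.73963×-0.28128 + 0.67301×0.95963×0.94670 = -0.258556 + 0.611417 = 0.352861.
Q̄ = (S_0/π) × [bracket] = (1361/π) × 0.352861 = 152.9 W/m².

Q̄ ≈ 153 W/m²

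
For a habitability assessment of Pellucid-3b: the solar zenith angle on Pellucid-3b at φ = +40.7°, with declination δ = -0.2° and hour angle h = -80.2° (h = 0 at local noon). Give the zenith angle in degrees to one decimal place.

θ_z = 82.7°

cos θ_z = sin φ sin δ + cos φ cos δ cos h = -0.002276 + 0.129041 = 0.126765.
θ_z = arccos(0.126765) = 82.7°.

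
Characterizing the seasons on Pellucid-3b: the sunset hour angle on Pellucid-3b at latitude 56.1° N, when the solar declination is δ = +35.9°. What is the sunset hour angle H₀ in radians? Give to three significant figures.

H₀ = 3.14 rad

Sunrise equation: cos H₀ = −tan φ · tan δ = -1.0772 ≤ −1, so the host star never sets (polar day) and H₀ = π.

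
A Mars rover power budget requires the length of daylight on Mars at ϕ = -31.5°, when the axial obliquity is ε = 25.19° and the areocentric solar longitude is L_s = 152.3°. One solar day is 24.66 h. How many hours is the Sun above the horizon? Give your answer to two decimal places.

11.36 h

sin δ = sin 25.19° × sin 152.3° = 0.19785, so δ = +11.411°.
cos h₀ = −tan ϕ · tan δ = −tan(-31.5°) × tan(+11.411°) = 0.1237, so h₀ = 1.4468 rad = 82.90°.
Daylight = 2h₀/(2π) × 24.66 h = (1.4468/π) × 24.66 = 11.36 h.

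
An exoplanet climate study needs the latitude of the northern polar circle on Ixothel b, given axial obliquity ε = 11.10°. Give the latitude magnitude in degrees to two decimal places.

The polar circle is the lowest latitude that experiences at least one full rotation of continuous daylight at the northern-summer solstice; it lies at |φ| = 90° − ε = 90° − 11.10° = 78.90°.

78.90°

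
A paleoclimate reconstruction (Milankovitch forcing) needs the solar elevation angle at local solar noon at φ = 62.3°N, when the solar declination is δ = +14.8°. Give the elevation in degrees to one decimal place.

At local noon the hour angle is zero, so the zenith angle equals |φ − δ| = |+62.3° − (+14.800°)| = 47.500°.
Elevation = 90° − 47.500° = 42.5°.

42.5°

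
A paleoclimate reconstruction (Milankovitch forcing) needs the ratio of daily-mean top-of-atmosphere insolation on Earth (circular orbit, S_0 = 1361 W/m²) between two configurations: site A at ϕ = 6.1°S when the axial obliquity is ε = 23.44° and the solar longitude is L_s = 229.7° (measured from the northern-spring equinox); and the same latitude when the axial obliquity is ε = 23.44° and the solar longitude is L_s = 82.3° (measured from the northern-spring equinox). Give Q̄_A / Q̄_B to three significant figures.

— Configuration A (ϕ=-6.1°):
Solar declination: sin δ = sin ε · sin L_s = sin 23.44° × sin 229.7° = -0.30338, so δ = -17.661°.
cos h₀ = −tan(-6.1°) tan(-17.661°) = -0.0340, h₀ = 1.6048 rad.
Bracket: h₀ sin ϕ sin δ + cos ϕ cos δ sin h₀ = 1.6048×-0.10626×-0.30338 + 0.99434×0.95287×0.99942 = 0.051734 + 0.946927 = 0.998661.
Q̄ = (S_0/π) × [bracket] = (1361/π) × 0.998661 = 432.64 W/m².
— Configuration B (ϕ=-6.1°):
Solar declination: sin δ = sin ε · sin L_s = sin 23.44° × sin 82.3° = 0.39420, so δ = +23.216°.
cos h₀ = −tan(-6.1°) tan(+23.216°) = 0.0458, h₀ = 1.5249 rad.
Bracket: h₀ sin ϕ sin δ + cos ϕ cos δ sin h₀ = 1.5249×-0.10626×0.39420 + 0.99434×0.91902×0.99895 = -0.063875 + 0.912859 = 0.848984.
Q̄ = (S_0/π) × [bracket] = (1361/π) × 0.848984 = 367.80 W/m².
Ratio Q̄_A / Q̄_B = 432.64 / 367.80 = 1.176.

Q̄_A / Q̄_B ≈ 1.18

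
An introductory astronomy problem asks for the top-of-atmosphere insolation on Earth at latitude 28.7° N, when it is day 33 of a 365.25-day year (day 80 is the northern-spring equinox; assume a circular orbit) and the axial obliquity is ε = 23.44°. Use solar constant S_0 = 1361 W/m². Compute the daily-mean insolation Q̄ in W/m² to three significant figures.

Solar longitude: L_s = 360° × (33 − 80)/365.25 = -46.324°, i.e. -46.324° + 360° = 313.676°.
sin δ = sin 23.44° × sin 313.676° = -0.28771, so δ = -16.721°.
cos h₀ = −tan(+28.7°) tan(-16.721°) = 0.1645, h₀ = 1.4056 rad.
Bracket: h₀ sin ϕ sin δ + cos ϕ cos δ sin h₀ = 1.4056×0.48022×-0.28771 + 0.87715×0.95772×0.98638 = -0.194203 + 0.828622 = 0.634419.
Q̄ = (S_0/π) × [bracket] = (1361/π) × 0.634419 = 274.8 W/m².

Q̄ ≈ 275 W/m²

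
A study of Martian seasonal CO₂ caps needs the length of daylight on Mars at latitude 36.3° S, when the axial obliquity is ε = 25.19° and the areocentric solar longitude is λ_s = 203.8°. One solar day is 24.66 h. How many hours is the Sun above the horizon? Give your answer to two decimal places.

13.34 h

sin δ = sin 25.19° × sin 203.8° = -0.17176, so δ = -9.890°.
cos H₀ = −tan φ · tan δ = −tan(-36.3°) × tan(-9.890°) = -0.1281, so H₀ = 1.6992 rad = 97.36°.
Daylight = 2H₀/(2π) × 24.66 h = (1.6992/π) × 24.66 = 13.34 h.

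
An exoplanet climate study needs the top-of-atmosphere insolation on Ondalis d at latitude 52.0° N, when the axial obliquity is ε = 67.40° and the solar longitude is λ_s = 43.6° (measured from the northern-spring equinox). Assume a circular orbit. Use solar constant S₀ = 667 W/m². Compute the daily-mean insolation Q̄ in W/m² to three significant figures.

Q̄ ≈ 335 W/m²

Solar declination: sin δ = sin ε · sin λ_s = sin 67.40° × sin 43.6° = 0.63666, so δ = +39.543°.
cos H₀ = −tan(+52.0°) tan(+39.543°) = -1.0567 ≤ −1 ⇒ polar day, H₀ = π.
Bracket: H₀ sin φ sin δ + cos φ cos δ sin H₀ = 3.1416×0.78801×0.63666 + 0.61566×0.77114×0.00000 = 1.576123 + 0.000000 = 1.576123.
Q̄ = (S₀/π) × [bracket] = (667/π) × 1.576123 = 334.6 W/m².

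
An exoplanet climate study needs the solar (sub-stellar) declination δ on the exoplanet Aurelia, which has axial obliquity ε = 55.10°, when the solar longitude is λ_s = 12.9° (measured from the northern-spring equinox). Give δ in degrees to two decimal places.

sin δ = sin ε · sin λ_s = sin 55.10° × sin 12.9° = 0.183099.
δ = arcsin(0.183099) = +10.55°.

δ = +10.55°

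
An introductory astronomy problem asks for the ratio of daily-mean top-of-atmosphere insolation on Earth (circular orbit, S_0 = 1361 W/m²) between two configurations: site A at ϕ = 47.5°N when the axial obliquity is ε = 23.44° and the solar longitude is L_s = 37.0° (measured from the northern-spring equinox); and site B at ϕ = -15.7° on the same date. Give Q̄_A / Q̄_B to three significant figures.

— Configuration A (ϕ=+47.5°):
Solar declination: sin δ = sin ε · sin L_s = sin 23.44° × sin 37.0° = 0.23940, so δ = +13.851°.
cos h₀ = −tan(+47.5°) tan(+13.851°) = -0.2691, h₀ = 1.8432 rad.
Bracket: h₀ sin ϕ sin δ + cos ϕ cos δ sin h₀ = 1.8432×0.73728×0.23940 + 0.67559×0.97092×0.96312 = 0.325334 + 0.631753 = 0.957087.
Q̄ = (S_0/π) × [bracket] = (1361/π) × 0.957087 = 414.63 W/m².
— Configuration B (ϕ=-15.7°):
cos h₀ = −tan(-15.7°) tan(+13.851°) = 0.0693, h₀ = 1.5014 rad.
Bracket: h₀ sin ϕ sin δ + cos ϕ cos δ sin h₀ = 1.5014×-0.27060×0.23940 + 0.96269×0.97092×0.99760 = -0.097263 + 0.932452 = 0.835189.
Q̄ = (S_0/π) × [bracket] = (1361/π) × 0.835189 = 361.82 W/m².
Ratio Q̄_A / Q̄_B = 414.63 / 361.82 = 1.146.

Q̄_A / Q̄_B ≈ 1.15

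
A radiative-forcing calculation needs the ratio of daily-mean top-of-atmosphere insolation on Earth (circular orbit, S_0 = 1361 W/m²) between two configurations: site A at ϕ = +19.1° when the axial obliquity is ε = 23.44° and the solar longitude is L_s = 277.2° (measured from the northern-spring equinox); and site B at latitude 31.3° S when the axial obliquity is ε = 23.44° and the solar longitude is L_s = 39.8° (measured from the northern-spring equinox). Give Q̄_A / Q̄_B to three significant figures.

Q̄_A / Q̄_B ≈ 1.07

— Configuration A (ϕ=+19.1°):
Solar declination: sin δ = sin ε · sin L_s = sin 23.44° × sin 277.2° = -0.39465, so δ = -23.244°.
cos h₀ = −tan(+19.1°) tan(-23.244°) = 0.1487, h₀ = 1.4215 rad.
Bracket: h₀ sin ϕ sin δ + cos ϕ cos δ sin h₀ = 1.4215×0.32722×-0.39465 + 0.94495×0.91883×0.98888 = -0.183569 + 0.858593 = 0.675024.
Q̄ = (S_0/π) × [bracket] = (1361/π) × 0.675024 = 292.43 W/m².
— Configuration B (ϕ=-31.3°):
Solar declination: sin δ = sin ε · sin L_s = sin 23.44° × sin 39.8° = 0.25463, so δ = +14.752°.
cos h₀ = −tan(-31.3°) tan(+14.752°) = 0.1601, h₀ = 1.4100 rad.
Bracket: h₀ sin ϕ sin δ + cos ϕ cos δ sin h₀ = 1.4100×-0.51952×0.25463 + 0.85446×0.96704×0.98710 = -0.186522 + 0.815638 = 0.629116.
Q̄ = (S_0/π) × [bracket] = (1361/π) × 0.629116 = 272.55 W/m².
Ratio Q̄_A / Q̄_B = 292.43 / 272.55 = 1.073.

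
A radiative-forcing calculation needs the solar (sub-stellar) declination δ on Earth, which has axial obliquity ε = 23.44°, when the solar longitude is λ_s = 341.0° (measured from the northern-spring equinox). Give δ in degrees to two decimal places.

δ = -7.44°

sin δ = sin ε · sin λ_s = sin 23.44° × sin 341.0° = -0.129507.
δ = arcsin(-0.129507) = -7.44°.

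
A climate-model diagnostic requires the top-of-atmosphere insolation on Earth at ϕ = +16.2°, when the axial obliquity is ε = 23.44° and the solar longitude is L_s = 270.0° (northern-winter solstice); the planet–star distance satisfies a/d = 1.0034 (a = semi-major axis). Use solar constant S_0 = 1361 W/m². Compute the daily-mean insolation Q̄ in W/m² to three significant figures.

Q̄ ≈ 311 W/m²

Solar declination: sin δ = sin ε · sin L_s = sin 23.44° × sin 270.0° = -0.39779, so δ = -23.440°.
cos h₀ = −tan(+16.2°) tan(-23.440°) = 0.1260, h₀ = 1.4445 rad.
Bracket: h₀ sin ϕ sin δ + cos ϕ cos δ sin h₀ = 1.4445×0.27899×-0.39779 + 0.96029×0.91748×0.99203 = -0.160310 + 0.874025 = 0.713715.
Inverse-square distance factor (a/d)² = 1.0034² = 1.006812.
Q̄ = (S_0/π) × 1.006812 × [bracket] = (1361/π) × 1.006812 × 0.713715 = 311.3 W/m².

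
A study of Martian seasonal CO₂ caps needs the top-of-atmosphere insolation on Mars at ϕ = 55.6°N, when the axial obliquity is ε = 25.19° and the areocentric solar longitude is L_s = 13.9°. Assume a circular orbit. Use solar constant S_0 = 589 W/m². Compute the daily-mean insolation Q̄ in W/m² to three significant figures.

Q̄ ≈ 131 W/m²

sin δ = sin 25.19° × sin 13.9° = 0.10225, so δ = +5.869°.
cos h₀ = −tan(+55.6°) tan(+5.869°) = -0.1501, h₀ = 1.7215 rad.
Bracket: h₀ sin ϕ sin δ + cos ϕ cos δ sin h₀ = 1.7215×0.82511×0.10225 + 0.56497×0.99476×0.98867 = 0.145239 + 0.555642 = 0.700881.
Q̄ = (S_0/π) × [bracket] = (589/π) × 0.700881 = 131.4 W/m².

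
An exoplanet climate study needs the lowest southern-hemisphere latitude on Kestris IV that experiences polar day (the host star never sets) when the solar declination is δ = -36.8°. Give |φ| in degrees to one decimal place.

Polar day requires cos H₀ = −tan φ tan δ ≤ −1, i.e. tan φ tan δ ≥ 1.
The boundary is |tan φ| · |tan δ| = 1, so |φ| = 90° − |δ| = 90° − 36.8° = 53.2° in the southern hemisphere.

|φ| = 53.2°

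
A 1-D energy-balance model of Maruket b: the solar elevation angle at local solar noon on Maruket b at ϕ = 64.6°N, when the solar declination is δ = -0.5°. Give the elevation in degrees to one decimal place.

24.9°

At local noon the hour angle is zero, so the zenith angle equals |ϕ − δ| = |+64.6° − (-0.500°)| = 65.100°.
Elevation = 90° − 65.100° = 24.9°.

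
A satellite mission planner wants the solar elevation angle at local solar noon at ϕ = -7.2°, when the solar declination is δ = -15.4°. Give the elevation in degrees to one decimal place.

81.8°

At local noon the hour angle is zero, so the zenith angle equals |ϕ − δ| = |-7.2° − (-15.400°)| = 8.200°.
Elevation = 90° − 8.200° = 81.8°.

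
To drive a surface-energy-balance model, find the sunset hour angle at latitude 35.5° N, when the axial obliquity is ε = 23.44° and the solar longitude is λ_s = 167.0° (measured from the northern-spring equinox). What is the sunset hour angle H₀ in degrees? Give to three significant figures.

Solar declination: sin δ = sin ε · sin λ_s = sin 23.44° × sin 167.0° = 0.08948, so δ = +5.134°.
cos H₀ = −tan φ · tan δ = −tan(+35.5°) × tan(+5.134°) = -0.0641, so H₀ = 1.6349 rad = 93.67°.

H₀ = 93.7°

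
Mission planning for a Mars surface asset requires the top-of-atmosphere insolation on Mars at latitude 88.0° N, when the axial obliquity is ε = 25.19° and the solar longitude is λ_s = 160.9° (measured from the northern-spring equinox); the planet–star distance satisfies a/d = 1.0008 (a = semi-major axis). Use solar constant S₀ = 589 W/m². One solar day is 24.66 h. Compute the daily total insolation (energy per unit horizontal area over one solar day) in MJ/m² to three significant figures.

7.29 MJ/m²

Solar declination: sin δ = sin ε · sin λ_s = sin 25.19° × sin 160.9° = 0.13927, so δ = +8.006°.
cos H₀ = −tan(+88.0°) tan(+8.006°) = -4.0274 ≤ −1 ⇒ polar day, H₀ = π.
Bracket: H₀ sin φ sin δ + cos φ cos δ sin H₀ = 3.1416×0.99939×0.13927 + 0.03490×0.99025×0.00000 = 0.437264 + 0.000000 = 0.437264.
Inverse-square distance factor (a/d)² = 1.0008² = 1.001601.
Q̄ = (S₀/π) × 1.001601 × [bracket] = (589/π) × 1.001601 × 0.437264 = 82.111 W/m².
Daily total = Q̄ × 24.66 h × 3600 s/h = 82.111 × 24.66 × 3600 / 10⁶ = 7.289 MJ/m².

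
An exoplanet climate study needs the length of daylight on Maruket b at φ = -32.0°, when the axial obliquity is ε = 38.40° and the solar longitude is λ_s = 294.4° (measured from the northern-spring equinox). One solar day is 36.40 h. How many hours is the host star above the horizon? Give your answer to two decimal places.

Solar declination: sin δ = sin ε · sin λ_s = sin 38.40° × sin 294.4° = -0.56567, so δ = -34.449°.
cos H₀ = −tan φ · tan δ = −tan(-32.0°) × tan(-34.449°) = -0.4286, so H₀ = 2.0138 rad = 115.38°.
Daylight = 2H₀/(2π) × 36.40 h = (2.0138/π) × 36.40 = 23.33 h.

23.33 h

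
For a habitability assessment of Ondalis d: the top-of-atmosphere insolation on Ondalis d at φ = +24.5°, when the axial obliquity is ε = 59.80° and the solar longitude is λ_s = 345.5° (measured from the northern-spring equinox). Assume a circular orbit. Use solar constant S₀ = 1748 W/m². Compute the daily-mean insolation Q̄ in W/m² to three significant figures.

Solar declination: sin δ = sin ε · sin λ_s = sin 59.80° × sin 345.5° = -0.21640, so δ = -12.498°.
cos H₀ = −tan(+24.5°) tan(-12.498°) = 0.1010, H₀ = 1.4696 rad.
Bracket: H₀ sin φ sin δ + cos φ cos δ sin H₀ = 1.4696×0.41469×-0.21640 + 0.90996×0.97631×0.99489 = -0.131880 + 0.883863 = 0.751983.
Q̄ = (S₀/π) × [bracket] = (1748/π) × 0.751983 = 418.4 W/m².

Q̄ ≈ 418 W/m²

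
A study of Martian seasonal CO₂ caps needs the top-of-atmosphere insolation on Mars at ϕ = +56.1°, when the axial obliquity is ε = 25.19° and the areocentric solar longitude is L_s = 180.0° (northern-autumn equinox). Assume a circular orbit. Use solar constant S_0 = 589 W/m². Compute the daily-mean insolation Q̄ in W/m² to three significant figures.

sin δ = sin 25.19° × sin 180.0° = 0.00000, so δ = +0.000°.
cos h₀ = −tan(+56.1°) tan(+0.000°) = -0.0000, h₀ = 1.5708 rad.
Bracket: h₀ sin ϕ sin δ + cos ϕ cos δ sin h₀ = 1.5708×0.83001×0.00000 + 0.55775×1.00000×1.00000 = 0.000000 + 0.557750 = 0.557750.
Q̄ = (S_0/π) × [bracket] = (589/π) × 0.557750 = 104.6 W/m².

Q̄ ≈ 105 W/m²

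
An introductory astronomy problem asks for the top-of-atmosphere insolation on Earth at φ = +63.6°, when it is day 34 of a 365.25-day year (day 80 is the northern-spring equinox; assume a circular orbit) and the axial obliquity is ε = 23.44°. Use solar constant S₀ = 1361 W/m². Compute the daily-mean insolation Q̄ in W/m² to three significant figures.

Q̄ ≈ 46.0 W/m²

Solar longitude: λ_s = 360° × (34 − 80)/365.25 = -45.339°, i.e. -45.339° + 360° = 314.661°.
sin δ = sin 23.44° × sin 314.661° = -0.28294, so δ = -16.436°.
cos H₀ = −tan(+63.6°) tan(-16.436°) = 0.5943, H₀ = 0.9345 rad.
Bracket: H₀ sin φ sin δ + cos φ cos δ sin H₀ = 0.9345×0.89571×-0.28294 + 0.44464×0.95914×0.80428 = -0.236832 + 0.343003 = 0.106171.
Q̄ = (S₀/π) × [bracket] = (1361/π) × 0.106171 = 46.00 W/m².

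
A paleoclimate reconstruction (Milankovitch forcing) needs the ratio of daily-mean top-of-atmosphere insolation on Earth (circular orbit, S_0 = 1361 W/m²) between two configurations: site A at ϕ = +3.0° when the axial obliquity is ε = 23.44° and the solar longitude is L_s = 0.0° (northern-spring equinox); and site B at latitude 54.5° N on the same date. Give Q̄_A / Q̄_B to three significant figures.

Q̄_A / Q̄_B ≈ 1.72

— Configuration A (ϕ=+3.0°):
Solar declination: sin δ = sin ε · sin L_s = sin 23.44° × sin 0.0° = 0.00000, so δ = +0.000°.
cos h₀ = −tan(+3.0°) tan(+0.000°) = -0.0000, h₀ = 1.5708 rad.
Bracket: h₀ sin ϕ sin δ + cos ϕ cos δ sin h₀ = 1.5708×0.05234×0.00000 + 0.99863×1.00000×1.00000 = 0.000000 + 0.998630 = 0.998630.
Q̄ = (S_0/π) × [bracket] = (1361/π) × 0.998630 = 432.63 W/m².
— Configuration B (ϕ=+54.5°):
cos h₀ = −tan(+54.5°) tan(+0.000°) = -0.0000, h₀ = 1.5708 rad.
Bracket: h₀ sin ϕ sin δ + cos ϕ cos δ sin h₀ = 1.5708×0.81412×0.00000 + 0.58070×1.00000×1.00000 = 0.000000 + 0.580700 = 0.580700.
Q̄ = (S_0/π) × [bracket] = (1361/π) × 0.580700 = 251.57 W/m².
Ratio Q̄_A / Q̄_B = 432.63 / 251.57 = 1.720.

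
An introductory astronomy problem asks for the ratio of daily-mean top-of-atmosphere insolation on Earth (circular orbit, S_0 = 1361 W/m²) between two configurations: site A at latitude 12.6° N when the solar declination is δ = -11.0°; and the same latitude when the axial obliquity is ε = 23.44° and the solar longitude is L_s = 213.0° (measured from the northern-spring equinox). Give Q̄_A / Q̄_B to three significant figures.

Q̄_A / Q̄_B ≈ 1.02

— Configuration A (ϕ=+12.6°):
cos h₀ = −tan(+12.6°) tan(-11.000°) = 0.0434, h₀ = 1.5273 rad.
Bracket: h₀ sin ϕ sin δ + cos ϕ cos δ sin h₀ = 1.5273×0.21814×-0.19081 + 0.97592×0.98163×0.99906 = -0.063571 + 0.957092 = 0.893521.
Q̄ = (S_0/π) × [bracket] = (1361/π) × 0.893521 = 387.09 W/m².
— Configuration B (ϕ=+12.6°):
Solar declination: sin δ = sin ε · sin L_s = sin 23.44° × sin 213.0° = -0.21665, so δ = -12.512°.
cos h₀ = −tan(+12.6°) tan(-12.512°) = 0.0496, h₀ = 1.5212 rad.
Bracket: h₀ sin ϕ sin δ + cos ϕ cos δ sin h₀ = 1.5212×0.21814×-0.21665 + 0.97592×0.97625×0.99877 = -0.071892 + 0.951570 = 0.879678.
Q̄ = (S_0/π) × [bracket] = (1361/π) × 0.879678 = 381.09 W/m².
Ratio Q̄_A / Q̄_B = 387.09 / 381.09 = 1.016.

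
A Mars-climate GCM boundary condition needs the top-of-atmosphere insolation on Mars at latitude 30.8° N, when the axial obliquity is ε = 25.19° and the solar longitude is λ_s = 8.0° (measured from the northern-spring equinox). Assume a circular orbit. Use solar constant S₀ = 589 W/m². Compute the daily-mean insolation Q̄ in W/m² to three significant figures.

Solar declination: sin δ = sin ε · sin λ_s = sin 25.19° × sin 8.0° = 0.05924, so δ = +3.396°.
cos H₀ = −tan(+30.8°) tan(+3.396°) = -0.0354, H₀ = 1.6062 rad.
Bracket: H₀ sin φ sin δ + cos φ cos δ sin H₀ = 1.6062×0.51204×0.05924 + 0.85896×0.99824×0.99937 = 0.048721 + 0.856908 = 0.905629.
Q̄ = (S₀/π) × [bracket] = (589/π) × 0.905629 = 169.8 W/m².

Q̄ ≈ 170 W/m²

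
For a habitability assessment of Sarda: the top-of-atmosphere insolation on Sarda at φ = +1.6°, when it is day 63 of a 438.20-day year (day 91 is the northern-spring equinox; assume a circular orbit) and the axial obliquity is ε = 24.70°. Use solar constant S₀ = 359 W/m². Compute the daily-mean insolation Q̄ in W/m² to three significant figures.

Solar longitude: λ_s = 360° × (63 − 91)/438.20 = -23.003°, i.e. -23.003° + 360° = 336.997°.
sin δ = sin 24.70° × sin 336.997° = -0.16330, so δ = -9.398°.
cos H₀ = −tan(+1.6°) tan(-9.398°) = 0.0046, H₀ = 1.5662 rad.
Bracket: H₀ sin φ sin δ + cos φ cos δ sin H₀ = 1.5662×0.02792×-0.16330 + 0.99961×0.98658×0.99999 = -0.007141 + 0.986185 = 0.979044.
Q̄ = (S₀/π) × [bracket] = (359/π) × 0.979044 = 111.9 W/m².

Q̄ ≈ 112 W/m²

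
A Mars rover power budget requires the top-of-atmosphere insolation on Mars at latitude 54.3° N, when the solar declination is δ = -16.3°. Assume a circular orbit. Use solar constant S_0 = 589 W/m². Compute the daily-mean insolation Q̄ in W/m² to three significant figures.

Q̄ ≈ 46.7 W/m²

cos h₀ = −tan(+54.3°) tan(-16.300°) = 0.4069, h₀ = 1.1517 rad.
Bracket: h₀ sin ϕ sin δ + cos ϕ cos δ sin h₀ = 1.1517×0.81208×-0.28067 + 0.58354×0.95981×0.91345 = -0.262503 + 0.511612 = 0.249109.
Q̄ = (S_0/π) × [bracket] = (589/π) × 0.249109 = 46.70 W/m².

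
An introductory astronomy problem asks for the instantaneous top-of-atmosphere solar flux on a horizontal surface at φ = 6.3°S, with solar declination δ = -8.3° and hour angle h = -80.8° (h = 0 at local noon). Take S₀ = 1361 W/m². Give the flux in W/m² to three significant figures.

236 W/m²

cos θ_z = sin φ sin δ + cos φ cos δ cos h = 0.015841 + 0.157251 = 0.173092.
Flux = S₀ · cos θ_z = 1361 × 0.173092 = 235.6 W/m².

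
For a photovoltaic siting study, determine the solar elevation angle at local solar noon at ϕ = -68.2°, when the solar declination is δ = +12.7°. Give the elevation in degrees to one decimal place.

9.1°

At local noon the hour angle is zero, so the zenith angle equals |ϕ − δ| = |-68.2° − (+12.700°)| = 80.900°.
Elevation = 90° − 80.900° = 9.1°.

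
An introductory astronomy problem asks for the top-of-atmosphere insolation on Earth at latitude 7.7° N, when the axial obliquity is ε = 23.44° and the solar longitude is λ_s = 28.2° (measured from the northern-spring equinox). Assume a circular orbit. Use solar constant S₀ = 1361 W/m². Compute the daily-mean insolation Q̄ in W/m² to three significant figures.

Solar declination: sin δ = sin ε · sin λ_s = sin 23.44° × sin 28.2° = 0.18798, so δ = +10.835°.
cos H₀ = −tan(+7.7°) tan(+10.835°) = -0.0259, H₀ = 1.5967 rad.
Bracket: H₀ sin φ sin δ + cos φ cos δ sin H₀ = 1.5967×0.13399×0.18798 + 0.99098×0.98217×0.99967 = 0.040217 + 0.972990 = 1.013207.
Q̄ = (S₀/π) × [bracket] = (1361/π) × 1.013207 = 438.9 W/m².

Q̄ ≈ 439 W/m²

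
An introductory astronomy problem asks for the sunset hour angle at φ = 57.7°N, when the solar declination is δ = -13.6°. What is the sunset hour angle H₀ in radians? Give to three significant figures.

cos H₀ = −tan φ · tan δ = −tan(+57.7°) × tan(-13.600°) = 0.3827, so H₀ = 1.1781 rad = 67.50°.

H₀ = 1.18 rad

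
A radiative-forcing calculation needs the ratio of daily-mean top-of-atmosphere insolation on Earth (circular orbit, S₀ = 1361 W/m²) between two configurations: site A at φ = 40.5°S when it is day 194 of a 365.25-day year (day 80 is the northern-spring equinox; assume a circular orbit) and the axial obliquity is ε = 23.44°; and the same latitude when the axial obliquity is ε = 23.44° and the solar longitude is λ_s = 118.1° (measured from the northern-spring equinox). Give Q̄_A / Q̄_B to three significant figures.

— Configuration A (φ=-40.5°):
Solar longitude: λ_s = 360° × (194 − 80)/365.25 = 112.361°.
sin δ = sin 23.44° × sin 112.361° = 0.36788, so δ = +21.585°.
cos H₀ = −tan(-40.5°) tan(+21.585°) = 0.3379, H₀ = 1.2261 rad.
Bracket: H₀ sin φ sin δ + cos φ cos δ sin H₀ = 1.2261×-0.64945×0.36788 + 0.76041×0.92987×0.94119 = -0.292939 + 0.665499 = 0.372560.
Q̄ = (S₀/π) × [bracket] = (1361/π) × 0.372560 = 161.40 W/m².
— Configuration B (φ=-40.5°):
Solar declination: sin δ = sin ε · sin λ_s = sin 23.44° × sin 118.1° = 0.35090, so δ = +20.542°.
cos H₀ = −tan(-40.5°) tan(+20.542°) = 0.3200, H₀ = 1.2450 rad.
Bracket: H₀ sin φ sin δ + cos φ cos δ sin H₀ = 1.2450×-0.64945×0.35090 + 0.76041×0.93641×0.94740 = -0.283726 + 0.674601 = 0.390875.
Q̄ = (S₀/π) × [bracket] = (1361/π) × 0.390875 = 169.33 W/m².
Ratio Q̄_A / Q̄_B = 161.40 / 169.33 = 0.9532.

Q̄_A / Q̄_B ≈ 0.953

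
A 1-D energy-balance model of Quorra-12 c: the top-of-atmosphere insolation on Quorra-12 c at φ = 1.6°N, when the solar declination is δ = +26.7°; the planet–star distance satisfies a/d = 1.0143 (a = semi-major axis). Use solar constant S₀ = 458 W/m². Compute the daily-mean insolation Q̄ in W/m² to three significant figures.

Q̄ ≈ 137 W/m²

cos H₀ = −tan(+1.6°) tan(+26.700°) = -0.0140, H₀ = 1.5848 rad.
Bracket: H₀ sin φ sin δ + cos φ cos δ sin H₀ = 1.5848×0.02792×0.44932 + 0.99961×0.89337×0.99990 = 0.019881 + 0.892932 = 0.912813.
Inverse-square distance factor (a/d)² = 1.0143² = 1.028804.
Q̄ = (S₀/π) × 1.028804 × [bracket] = (458/π) × 1.028804 × 0.912813 = 136.9 W/m².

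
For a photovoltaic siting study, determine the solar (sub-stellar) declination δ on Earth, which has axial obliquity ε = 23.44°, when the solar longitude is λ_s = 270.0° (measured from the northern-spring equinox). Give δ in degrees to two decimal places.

sin δ = sin ε · sin λ_s = sin 23.44° × sin 270.0° = -0.397789.
δ = arcsin(-0.397789) = -23.44°.

δ = -23.44°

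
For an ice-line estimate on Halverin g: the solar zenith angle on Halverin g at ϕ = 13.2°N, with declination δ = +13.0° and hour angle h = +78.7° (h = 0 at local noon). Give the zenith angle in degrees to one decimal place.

θ_z = 76.3°

cos θ_z = sin ϕ sin δ + cos ϕ cos δ cos h = 0.051368 + 0.185880 = 0.237248.
θ_z = arccos(0.237248) = 76.3°.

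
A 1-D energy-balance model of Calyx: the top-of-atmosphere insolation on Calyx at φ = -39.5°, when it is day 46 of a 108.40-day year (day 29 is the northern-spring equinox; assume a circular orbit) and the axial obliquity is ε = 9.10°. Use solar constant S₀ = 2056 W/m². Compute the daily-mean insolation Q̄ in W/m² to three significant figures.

Q̄ ≈ 417 W/m²

Solar longitude: λ_s = 360° × (46 − 29)/108.40 = 56.458°.
sin δ = sin 9.10° × sin 56.458° = 0.13182, so δ = +7.575°.
cos H₀ = −tan(-39.5°) tan(+7.575°) = 0.1096, H₀ = 1.4610 rad.
Bracket: H₀ sin φ sin δ + cos φ cos δ sin H₀ = 1.4610×-0.63608×0.13182 + 0.77162×0.99127×0.99397 = -0.122502 + 0.760272 = 0.637770.
Q̄ = (S₀/π) × [bracket] = (2056/π) × 0.637770 = 417.4 W/m².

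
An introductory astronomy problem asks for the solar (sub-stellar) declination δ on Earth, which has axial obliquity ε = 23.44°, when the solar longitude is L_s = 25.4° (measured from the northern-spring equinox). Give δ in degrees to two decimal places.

sin δ = sin ε · sin L_s = sin 23.44° × sin 25.4° = 0.170625.
δ = arcsin(0.170625) = +9.82°.

δ = +9.82°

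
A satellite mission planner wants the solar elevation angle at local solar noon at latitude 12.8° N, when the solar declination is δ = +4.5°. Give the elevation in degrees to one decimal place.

81.7°

At local noon the hour angle is zero, so the zenith angle equals |φ − δ| = |+12.8° − (+4.500°)| = 8.300°.
Elevation = 90° − 8.300° = 81.7°.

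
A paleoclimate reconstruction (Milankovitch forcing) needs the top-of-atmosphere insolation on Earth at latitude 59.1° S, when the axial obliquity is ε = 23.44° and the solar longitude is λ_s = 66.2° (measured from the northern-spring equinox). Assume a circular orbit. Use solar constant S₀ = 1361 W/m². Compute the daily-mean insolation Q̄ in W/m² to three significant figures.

Solar declination: sin δ = sin ε · sin λ_s = sin 23.44° × sin 66.2° = 0.36396, so δ = +21.344°.
cos H₀ = −tan(-59.1°) tan(+21.344°) = 0.6529, H₀ = 0.8594 rad.
Bracket: H₀ sin φ sin δ + cos φ cos δ sin H₀ = 0.8594×-0.85806×0.36396 + 0.51354×0.93141×0.75743 = -0.268390 + 0.362291 = 0.093901.
Q̄ = (S₀/π) × [bracket] = (1361/π) × 0.093901 = 40.68 W/m².

Q̄ ≈ 40.7 W/m²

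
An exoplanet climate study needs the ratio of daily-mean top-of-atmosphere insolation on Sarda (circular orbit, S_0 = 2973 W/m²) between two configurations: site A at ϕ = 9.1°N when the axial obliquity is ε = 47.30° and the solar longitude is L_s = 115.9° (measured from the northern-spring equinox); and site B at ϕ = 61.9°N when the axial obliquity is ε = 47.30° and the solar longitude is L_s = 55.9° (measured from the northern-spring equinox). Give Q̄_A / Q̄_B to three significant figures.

Q̄_A / Q̄_B ≈ 0.541

— Configuration A (ϕ=+9.1°):
Solar declination: sin δ = sin ε · sin L_s = sin 47.30° × sin 115.9° = 0.66110, so δ = +41.384°.
cos h₀ = −tan(+9.1°) tan(+41.384°) = -0.1411, h₀ = 1.7124 rad.
Bracket: h₀ sin ϕ sin δ + cos ϕ cos δ sin h₀ = 1.7124×0.15816×0.66110 + 0.98741×0.75030×0.98999 = 0.179048 + 0.733438 = 0.912486.
Q̄ = (S_0/π) × [bracket] = (2973/π) × 0.912486 = 863.52 W/m².
— Configuration B (ϕ=+61.9°):
Solar declination: sin δ = sin ε · sin L_s = sin 47.30° × sin 55.9° = 0.60855, so δ = +37.485°.
cos h₀ = −tan(+61.9°) tan(+37.485°) = -1.4363 ≤ −1 ⇒ polar day, h₀ = π.
Bracket: h₀ sin ϕ sin δ + cos ϕ cos δ sin h₀ = 3.1416×0.88213×0.60855 + 0.47101×0.79351×0.00000 = 1.686474 + 0.000000 = 1.686474.
Q̄ = (S_0/π) × [bracket] = (2973/π) × 1.686474 = 1596.0 W/m².
Ratio Q̄_A / Q̄_B = 863.52 / 1596.0 = 0.5411.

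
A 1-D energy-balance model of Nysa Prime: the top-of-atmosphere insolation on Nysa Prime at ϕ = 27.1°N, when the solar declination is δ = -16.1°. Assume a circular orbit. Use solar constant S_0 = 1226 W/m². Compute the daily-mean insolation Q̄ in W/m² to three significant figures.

cos h₀ = −tan(+27.1°) tan(-16.100°) = 0.1477, h₀ = 1.4226 rad.
Bracket: h₀ sin ϕ sin δ + cos ϕ cos δ sin h₀ = 1.4226×0.45554×-0.27731 + 0.89021×0.96078×0.98903 = -0.179711 + 0.845913 = 0.666202.
Q̄ = (S_0/π) × [bracket] = (1226/π) × 0.666202 = 260.0 W/m².

Q̄ ≈ 260 W/m²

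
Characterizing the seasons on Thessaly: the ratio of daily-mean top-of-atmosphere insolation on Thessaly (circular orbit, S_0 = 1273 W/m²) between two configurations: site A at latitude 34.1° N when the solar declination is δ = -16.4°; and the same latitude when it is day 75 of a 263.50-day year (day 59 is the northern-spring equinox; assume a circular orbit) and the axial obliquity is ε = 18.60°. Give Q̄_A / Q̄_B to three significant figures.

Q̄_A / Q̄_B ≈ 0.604

— Configuration A (ϕ=+34.1°):
cos h₀ = −tan(+34.1°) tan(-16.400°) = 0.1993, h₀ = 1.3702 rad.
Bracket: h₀ sin ϕ sin δ + cos ϕ cos δ sin h₀ = 1.3702×0.56064×-0.28234 + 0.82806×0.95931×0.97995 = -0.216890 + 0.778439 = 0.561549.
Q̄ = (S_0/π) × [bracket] = (1273/π) × 0.561549 = 227.54 W/m².
— Configuration B (ϕ=+34.1°):
Solar longitude: L_s = 360° × (75 − 59)/263.50 = 21.860°.
sin δ = sin 18.60° × sin 21.860° = 0.11876, so δ = +6.820°.
cos h₀ = −tan(+34.1°) tan(+6.820°) = -0.0810, h₀ = 1.6519 rad.
Bracket: h₀ sin ϕ sin δ + cos ϕ cos δ sin h₀ = 1.6519×0.56064×0.11876 + 0.82806×0.99292×0.99672 = 0.109986 + 0.819501 = 0.929487.
Q̄ = (S_0/π) × [bracket] = (1273/π) × 0.929487 = 376.64 W/m².
Ratio Q̄_A / Q̄_B = 227.54 / 376.64 = 0.6041.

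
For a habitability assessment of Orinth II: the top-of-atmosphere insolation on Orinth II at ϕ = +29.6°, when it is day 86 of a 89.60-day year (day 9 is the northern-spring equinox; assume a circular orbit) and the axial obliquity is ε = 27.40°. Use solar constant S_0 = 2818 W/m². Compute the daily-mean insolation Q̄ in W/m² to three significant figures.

Q̄ ≈ 498 W/m²

Solar longitude: L_s = 360° × (86 − 9)/89.60 = 309.375°.
sin δ = sin 27.40° × sin 309.375° = -0.35574, so δ = -20.839°.
cos h₀ = −tan(+29.6°) tan(-20.839°) = 0.2162, h₀ = 1.3528 rad.
Bracket: h₀ sin ϕ sin δ + cos ϕ cos δ sin h₀ = 1.3528×0.49394×-0.35574 + 0.86949×0.93459×0.97634 = -0.237706 + 0.793390 = 0.555684.
Q̄ = (S_0/π) × [bracket] = (2818/π) × 0.555684 = 498.4 W/m².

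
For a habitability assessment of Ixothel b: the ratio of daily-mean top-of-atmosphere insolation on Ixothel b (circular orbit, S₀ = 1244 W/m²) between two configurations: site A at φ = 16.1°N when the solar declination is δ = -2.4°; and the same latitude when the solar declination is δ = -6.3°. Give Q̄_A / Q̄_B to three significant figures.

— Configuration A (φ=+16.1°):
cos H₀ = −tan(+16.1°) tan(-2.400°) = 0.0121, H₀ = 1.5587 rad.
Bracket: H₀ sin φ sin δ + cos φ cos δ sin H₀ = 1.5587×0.27731×-0.04188 + 0.96078×0.99912×0.99993 = -0.018102 + 0.959867 = 0.941765.
Q̄ = (S₀/π) × [bracket] = (1244/π) × 0.941765 = 372.92 W/m².
— Configuration B (φ=+16.1°):
cos H₀ = −tan(+16.1°) tan(-6.300°) = 0.0319, H₀ = 1.5389 rad.
Bracket: H₀ sin φ sin δ + cos φ cos δ sin H₀ = 1.5389×0.27731×-0.10973 + 0.96078×0.99396×0.99949 = -0.046828 + 0.954490 = 0.907662.
Q̄ = (S₀/π) × [bracket] = (1244/π) × 0.907662 = 359.41 W/m².
Ratio Q̄_A / Q̄_B = 372.92 / 359.41 = 1.038.

Q̄_A / Q̄_B ≈ 1.04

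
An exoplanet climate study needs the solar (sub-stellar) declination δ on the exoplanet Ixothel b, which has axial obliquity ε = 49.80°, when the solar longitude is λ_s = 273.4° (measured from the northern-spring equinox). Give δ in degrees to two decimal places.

sin δ = sin ε · sin λ_s = sin 49.80° × sin 273.4° = -0.762452.
δ = arcsin(-0.762452) = -49.68°.

δ = -49.68°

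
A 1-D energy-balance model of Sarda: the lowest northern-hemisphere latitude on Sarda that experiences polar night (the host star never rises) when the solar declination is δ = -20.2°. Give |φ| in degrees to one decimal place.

Polar night requires cos H₀ = −tan φ tan δ ≥ 1, i.e. tan φ tan δ ≤ −1.
The boundary is |tan φ| · |tan δ| = 1, so |φ| = 90° − |δ| = 90° − 20.2° = 69.8° in the northern hemisphere.

|φ| = 69.8°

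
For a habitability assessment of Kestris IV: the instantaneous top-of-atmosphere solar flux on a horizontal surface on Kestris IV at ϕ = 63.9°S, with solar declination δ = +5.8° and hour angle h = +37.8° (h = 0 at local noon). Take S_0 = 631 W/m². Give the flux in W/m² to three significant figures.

161 W/m²

cos θ_z = sin ϕ sin δ + cos ϕ cos δ cos h = -0.090751 + 0.345841 = 0.255090.
Flux = S_0 · cos θ_z = 631 × 0.255090 = 161.0 W/m².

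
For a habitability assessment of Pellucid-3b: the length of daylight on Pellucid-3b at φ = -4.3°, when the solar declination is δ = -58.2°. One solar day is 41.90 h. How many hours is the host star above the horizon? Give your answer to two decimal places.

cos H₀ = −tan φ · tan δ = −tan(-4.3°) × tan(-58.200°) = -0.1213, so H₀ = 1.6924 rad = 96.97°.
Daylight = 2H₀/(2π) × 41.90 h = (1.6924/π) × 41.90 = 22.57 h.

22.57 h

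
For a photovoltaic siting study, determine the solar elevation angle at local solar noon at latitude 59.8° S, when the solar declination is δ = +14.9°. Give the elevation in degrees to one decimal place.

15.3°

At local noon the hour angle is zero, so the zenith angle equals |φ − δ| = |-59.8° − (+14.900°)| = 74.700°.
Elevation = 90° − 74.700° = 15.3°.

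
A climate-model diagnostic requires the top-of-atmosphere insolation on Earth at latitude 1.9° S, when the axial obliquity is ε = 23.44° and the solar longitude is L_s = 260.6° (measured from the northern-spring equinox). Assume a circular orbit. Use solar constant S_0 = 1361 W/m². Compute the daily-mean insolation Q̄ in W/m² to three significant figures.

Q̄ ≈ 407 W/m²

Solar declination: sin δ = sin ε · sin L_s = sin 23.44° × sin 260.6° = -0.39245, so δ = -23.107°.
cos h₀ = −tan(-1.9°) tan(-23.107°) = -0.0142, h₀ = 1.5850 rad.
Bracket: h₀ sin ϕ sin δ + cos ϕ cos δ sin h₀ = 1.5850×-0.03316×-0.39245 + 0.99945×0.91977×0.99990 = 0.020627 + 0.919172 = 0.939799.
Q̄ = (S_0/π) × [bracket] = (1361/π) × 0.939799 = 407.1 W/m².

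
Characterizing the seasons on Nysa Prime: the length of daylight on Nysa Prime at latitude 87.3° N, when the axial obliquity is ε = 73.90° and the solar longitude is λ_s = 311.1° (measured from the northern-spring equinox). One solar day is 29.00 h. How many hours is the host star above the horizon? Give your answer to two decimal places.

Solar declination: sin δ = sin ε · sin λ_s = sin 73.90° × sin 311.1° = -0.72401, so δ = -46.386°.
cos H₀ = −tan φ · tan δ = 22.2568 ≥ 1, so the host star never rises (polar night) and H₀ = 0.
Daylight = 2H₀/(2π) × 29.00 h = (0.0000/π) × 29.00 = 0.00 h.

0.00 h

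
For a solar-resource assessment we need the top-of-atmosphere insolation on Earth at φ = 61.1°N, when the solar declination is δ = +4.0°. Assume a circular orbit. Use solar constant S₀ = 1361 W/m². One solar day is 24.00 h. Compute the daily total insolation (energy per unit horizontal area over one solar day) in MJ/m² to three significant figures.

cos H₀ = −tan(+61.1°) tan(+4.000°) = -0.1267, H₀ = 1.6978 rad.
Bracket: H₀ sin φ sin δ + cos φ cos δ sin H₀ = 1.6978×0.87546×0.06976 + 0.48328×0.99756×0.99194 = 0.103688 + 0.478215 = 0.581903.
Q̄ = (S₀/π) × [bracket] = (1361/π) × 0.581903 = 252.09 W/m².
Daily total = Q̄ × 24.00 h × 3600 s/h = 252.09 × 24.00 × 3600 / 10⁶ = 21.78 MJ/m².

21.8 MJ/m²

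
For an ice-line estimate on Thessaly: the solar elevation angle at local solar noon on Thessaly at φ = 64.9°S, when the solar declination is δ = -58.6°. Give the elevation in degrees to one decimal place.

At local noon the hour angle is zero, so the zenith angle equals |φ − δ| = |-64.9° − (-58.600°)| = 6.300°.
Elevation = 90° − 6.300° = 83.7°.

83.7°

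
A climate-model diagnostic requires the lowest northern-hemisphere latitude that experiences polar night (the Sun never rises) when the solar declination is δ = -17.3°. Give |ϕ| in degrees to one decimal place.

Polar night requires cos h₀ = −tan ϕ tan δ ≥ 1, i.e. tan ϕ tan δ ≤ −1.
The boundary is |tan ϕ| · |tan δ| = 1, so |ϕ| = 90° − |δ| = 90° − 17.3° = 72.7° in the northern hemisphere.

|ϕ| = 72.7°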